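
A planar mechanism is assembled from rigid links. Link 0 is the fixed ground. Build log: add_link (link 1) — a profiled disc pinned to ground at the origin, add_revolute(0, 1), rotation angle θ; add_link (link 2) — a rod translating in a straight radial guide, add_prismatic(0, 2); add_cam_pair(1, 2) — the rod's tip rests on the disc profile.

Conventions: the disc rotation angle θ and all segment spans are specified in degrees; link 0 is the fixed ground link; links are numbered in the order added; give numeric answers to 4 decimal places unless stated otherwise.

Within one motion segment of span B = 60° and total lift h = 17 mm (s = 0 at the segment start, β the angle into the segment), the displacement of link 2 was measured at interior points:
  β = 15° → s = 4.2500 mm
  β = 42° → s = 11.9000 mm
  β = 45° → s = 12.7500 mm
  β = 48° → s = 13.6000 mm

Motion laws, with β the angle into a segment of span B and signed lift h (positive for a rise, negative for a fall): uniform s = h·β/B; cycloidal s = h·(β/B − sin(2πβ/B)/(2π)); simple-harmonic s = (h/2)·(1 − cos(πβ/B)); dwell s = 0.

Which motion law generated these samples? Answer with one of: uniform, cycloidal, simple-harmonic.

candidates at β/B = r: uniform s = h·r (linear in β); cycloidal s = h·(r − sin(2πr)/(2π)); simple-harmonic s = (h/2)(1 − cos(πr))
β=15°: printed 4.2500 | uniform 4.2500, cycloidal 1.5444, simple-harmonic 2.4896
β=42°: printed 11.9000 | uniform 11.9000, cycloidal 14.4732, simple-harmonic 13.4962
β=45°: printed 12.7500 | uniform 12.7500, cycloidal 15.4556, simple-harmonic 14.5104
β=48°: printed 13.6000 | uniform 13.6000, cycloidal 16.1732, simple-harmonic 15.3766
only one law matches every sample → uniform

uniform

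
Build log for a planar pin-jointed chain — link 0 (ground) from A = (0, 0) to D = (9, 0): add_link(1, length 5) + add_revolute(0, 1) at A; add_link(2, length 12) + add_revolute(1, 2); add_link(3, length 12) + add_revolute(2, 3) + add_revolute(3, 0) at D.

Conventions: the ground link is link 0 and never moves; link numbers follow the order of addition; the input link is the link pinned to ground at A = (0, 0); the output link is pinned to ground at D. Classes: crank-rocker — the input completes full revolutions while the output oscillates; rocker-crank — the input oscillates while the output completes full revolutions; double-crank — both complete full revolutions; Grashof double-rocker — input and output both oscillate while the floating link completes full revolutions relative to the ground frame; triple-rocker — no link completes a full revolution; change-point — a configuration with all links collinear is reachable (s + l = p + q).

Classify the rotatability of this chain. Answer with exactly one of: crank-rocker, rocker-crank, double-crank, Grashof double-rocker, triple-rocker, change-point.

lengths: ground=9, input=5, coupler=12, output=12
sorted: s=5 (shortest), l=12 (longest), p+q=21
s + l = 17 vs p + q = 21
s + l < p + q (Grashof) with shortest = input link → crank-rocker

crank-rocker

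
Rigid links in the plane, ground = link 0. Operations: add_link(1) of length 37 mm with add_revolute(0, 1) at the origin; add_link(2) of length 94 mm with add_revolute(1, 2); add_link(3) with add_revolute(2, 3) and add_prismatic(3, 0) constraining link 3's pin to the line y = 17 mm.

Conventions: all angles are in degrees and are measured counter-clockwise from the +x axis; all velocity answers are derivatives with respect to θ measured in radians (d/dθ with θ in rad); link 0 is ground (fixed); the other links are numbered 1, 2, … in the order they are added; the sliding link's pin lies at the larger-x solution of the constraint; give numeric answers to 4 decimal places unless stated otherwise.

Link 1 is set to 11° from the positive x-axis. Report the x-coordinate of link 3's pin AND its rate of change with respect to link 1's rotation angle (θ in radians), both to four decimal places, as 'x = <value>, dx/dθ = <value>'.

geometry: r = 37 mm, L = 94 mm, e = 17 mm
crank pin P = (r cos θ, r sin θ) = (36.320206, 7.059933)
h = r sin θ − e = 7.059933 − 17 = -9.940067
x = r cos θ + √(L² − h²) = 36.320206 + 93.472964 = 129.793170
dx/dθ = −r sin θ − h·r cos θ/√(L² − h²) (θ in radians; h = -9.940067) = -3.197583

x = 129.7932, dx/dθ = -3.1976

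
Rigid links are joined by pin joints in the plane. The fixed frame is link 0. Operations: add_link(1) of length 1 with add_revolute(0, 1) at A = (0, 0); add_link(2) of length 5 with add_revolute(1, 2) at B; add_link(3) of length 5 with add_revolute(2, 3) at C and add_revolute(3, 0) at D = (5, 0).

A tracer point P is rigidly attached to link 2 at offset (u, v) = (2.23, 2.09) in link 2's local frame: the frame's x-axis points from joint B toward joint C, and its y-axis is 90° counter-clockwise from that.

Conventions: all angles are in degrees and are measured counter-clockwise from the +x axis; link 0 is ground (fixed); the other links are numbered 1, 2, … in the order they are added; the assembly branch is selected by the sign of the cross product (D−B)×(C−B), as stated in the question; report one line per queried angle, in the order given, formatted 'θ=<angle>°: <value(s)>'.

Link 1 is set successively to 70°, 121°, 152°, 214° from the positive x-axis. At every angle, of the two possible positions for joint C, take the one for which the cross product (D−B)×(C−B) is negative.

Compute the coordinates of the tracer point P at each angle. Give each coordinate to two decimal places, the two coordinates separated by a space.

A=(0,0), D=(5.00,0)
θ=70°: B = A + 1.00·(cos70°, sin70°) = (0.3420, 0.9397)
θ=70°: |BD| = 4.7518
θ=70°: circle(B,5.00) ∩ circle(D,5.00): a=2.3759, h=4.3994
θ=70°:   candidates: C₊=(3.5410,4.7824) cross=20.905; C₋=(1.8010,-3.8427) cross=-20.905
θ=70°:   branch - wants cross < 0 → take C=(1.8010,-3.8427) (cross=-20.905)
θ=70°: ex = (C−B)/|BC| = (0.2918,-0.9565); ey = (0.9565,0.2918)
θ=70°: P = B + 2.23·ex + 2.09·ey = (2.9918,-0.5834)
θ=121°: B = A + 1.00·(cos121°, sin121°) = (-0.5150, 0.8572)
θ=121°: |BD| = 5.5813
θ=121°: circle(B,5.00) ∩ circle(D,5.00): a=2.7906, h=4.1488
θ=121°:   candidates: C₊=(2.8797,4.5281) cross=23.155; C₋=(1.6053,-3.6710) cross=-23.155
θ=121°:   branch - wants cross < 0 → take C=(1.6053,-3.6710) (cross=-23.155)
θ=121°: ex = (C−B)/|BC| = (0.4241,-0.9056); ey = (0.9056,0.4241)
θ=121°: P = B + 2.23·ex + 2.09·ey = (2.3234,-0.2761)
θ=152°: B = A + 1.00·(cos152°, sin152°) = (-0.8829, 0.4695)
θ=152°: |BD| = 5.9017
θ=152°: circle(B,5.00) ∩ circle(D,5.00): a=2.9508, h=4.0364
θ=152°:   candidates: C₊=(2.3796,4.2584) cross=23.821; C₋=(1.7374,-3.7889) cross=-23.821
θ=152°:   branch - wants cross < 0 → take C=(1.7374,-3.7889) (cross=-23.821)
θ=152°: ex = (C−B)/|BC| = (0.5241,-0.8517); ey = (0.8517,0.5241)
θ=152°: P = B + 2.23·ex + 2.09·ey = (2.0657,-0.3344)
θ=214°: B = A + 1.00·(cos214°, sin214°) = (-0.8290, -0.5592)
θ=214°: |BD| = 5.8558
θ=214°: circle(B,5.00) ∩ circle(D,5.00): a=2.9279, h=4.0531
θ=214°:   candidates: C₊=(1.6984,3.7550) cross=23.734; C₋=(2.4725,-4.3141) cross=-23.734
θ=214°:   branch - wants cross < 0 → take C=(2.4725,-4.3141) (cross=-23.734)
θ=214°: ex = (C−B)/|BC| = (0.6603,-0.7510); ey = (0.7510,0.6603)
θ=214°: P = B + 2.23·ex + 2.09·ey = (2.2130,-0.8538)

θ=70°: 2.99 -0.58
θ=121°: 2.32 -0.28
θ=152°: 2.07 -0.33
θ=214°: 2.21 -0.85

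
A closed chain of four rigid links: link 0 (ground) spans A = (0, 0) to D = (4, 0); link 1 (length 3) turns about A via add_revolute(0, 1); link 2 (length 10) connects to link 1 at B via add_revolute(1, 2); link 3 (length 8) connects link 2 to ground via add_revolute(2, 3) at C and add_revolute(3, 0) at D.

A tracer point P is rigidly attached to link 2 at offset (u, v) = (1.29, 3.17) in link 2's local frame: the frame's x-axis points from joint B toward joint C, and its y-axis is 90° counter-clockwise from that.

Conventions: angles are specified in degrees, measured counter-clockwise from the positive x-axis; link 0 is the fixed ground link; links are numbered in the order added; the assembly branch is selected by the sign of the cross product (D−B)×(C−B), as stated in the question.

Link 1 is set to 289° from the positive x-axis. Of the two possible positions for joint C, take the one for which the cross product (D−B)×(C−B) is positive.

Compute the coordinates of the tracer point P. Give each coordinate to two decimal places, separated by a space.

A=(0,0), D=(4.00,0)
B = A + 3.00·(cos289°, sin289°) = (0.9767, -2.8366)
|BD| = 4.1456
circle(B,10.00) ∩ circle(D,8.00): a=6.4147, h=7.6715
  candidates: C₊=(0.4058,7.1471) cross=31.803; C₋=(10.9038,-4.0420) cross=-31.803
  branch + wants cross > 0 → take C=(0.4058,7.1471) (cross=31.803)
ex = (C−B)/|BC| = (-0.0571,0.9984); ey = (-0.9984,-0.0571)
P = B + 1.29·ex + 3.17·ey = (-2.2618,-1.7296)

-2.26 -1.73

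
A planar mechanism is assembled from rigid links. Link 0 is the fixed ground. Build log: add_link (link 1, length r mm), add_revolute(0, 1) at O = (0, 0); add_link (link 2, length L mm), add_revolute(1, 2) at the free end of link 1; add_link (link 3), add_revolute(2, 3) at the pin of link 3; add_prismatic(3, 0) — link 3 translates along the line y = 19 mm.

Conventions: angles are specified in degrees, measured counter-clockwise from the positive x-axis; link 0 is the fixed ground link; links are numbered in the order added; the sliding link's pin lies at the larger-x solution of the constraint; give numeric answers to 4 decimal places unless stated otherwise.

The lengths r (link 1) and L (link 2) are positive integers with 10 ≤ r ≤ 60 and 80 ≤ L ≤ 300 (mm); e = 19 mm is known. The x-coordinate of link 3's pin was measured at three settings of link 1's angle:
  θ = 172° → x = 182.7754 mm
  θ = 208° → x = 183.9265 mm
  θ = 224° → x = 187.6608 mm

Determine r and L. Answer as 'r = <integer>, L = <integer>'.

constraint per measurement: (x − r cos θ)² + (r sin θ − e)² = L²
subtracting the θ₁ and θ₂ equations cancels the r² and L² terms:
r = (x₁² − x₂²) / (2[(x₁cos θ₁ + e sin θ₁) − (x₂cos θ₂ + e sin θ₂)]) = 30.0010 → r = 30
L² = (x₁ − r cos θ₁)² + (r sin θ₁ − e)² = 45368.9881 → L = 213.0000 → L = 213
check at θ₃=224°: x = 187.6608 (printed 187.6608) ✓

r = 30, L = 213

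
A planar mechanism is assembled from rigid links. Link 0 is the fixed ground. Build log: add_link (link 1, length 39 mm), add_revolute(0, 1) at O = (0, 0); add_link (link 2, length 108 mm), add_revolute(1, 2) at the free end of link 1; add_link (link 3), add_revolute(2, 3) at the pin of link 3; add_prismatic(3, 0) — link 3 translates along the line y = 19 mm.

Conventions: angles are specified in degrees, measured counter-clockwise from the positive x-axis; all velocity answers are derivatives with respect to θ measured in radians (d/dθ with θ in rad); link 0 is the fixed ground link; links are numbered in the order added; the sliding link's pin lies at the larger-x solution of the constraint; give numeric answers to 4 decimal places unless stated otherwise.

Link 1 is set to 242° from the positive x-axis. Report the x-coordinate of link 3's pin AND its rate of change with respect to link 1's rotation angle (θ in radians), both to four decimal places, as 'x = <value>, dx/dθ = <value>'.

geometry: r = 39 mm, L = 108 mm, e = 19 mm
crank pin P = (r cos θ, r sin θ) = (-18.309391, -34.434956)
h = r sin θ − e = -34.434956 − 19 = -53.434956
x = r cos θ + √(L² − h²) = -18.309391 + 93.854704 = 75.545313
dx/dθ = −r sin θ − h·r cos θ/√(L² − h²) (θ in radians; h = -53.434956) = 24.010742

x = 75.5453, dx/dθ = 24.0107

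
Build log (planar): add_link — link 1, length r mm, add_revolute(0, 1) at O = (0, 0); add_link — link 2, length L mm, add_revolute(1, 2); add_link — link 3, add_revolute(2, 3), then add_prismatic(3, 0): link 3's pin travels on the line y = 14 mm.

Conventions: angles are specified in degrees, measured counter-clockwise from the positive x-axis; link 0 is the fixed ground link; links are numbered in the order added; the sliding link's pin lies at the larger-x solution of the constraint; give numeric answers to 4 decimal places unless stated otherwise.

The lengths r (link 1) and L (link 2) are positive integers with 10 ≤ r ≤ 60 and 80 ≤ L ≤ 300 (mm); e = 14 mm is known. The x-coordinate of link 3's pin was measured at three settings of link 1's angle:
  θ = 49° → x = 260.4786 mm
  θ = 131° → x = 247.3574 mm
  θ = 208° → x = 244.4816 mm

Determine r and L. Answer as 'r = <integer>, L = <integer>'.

constraint per measurement: (x − r cos θ)² + (r sin θ − e)² = L²
subtracting the θ₁ and θ₂ equations cancels the r² and L² terms:
r = (x₁² − x₂²) / (2[(x₁cos θ₁ + e sin θ₁) − (x₂cos θ₂ + e sin θ₂)]) = 10.0000 → r = 10
L² = (x₁ − r cos θ₁)² + (r sin θ₁ − e)² = 64515.9956 → L = 254.0000 → L = 254
check at θ₃=208°: x = 244.4816 (printed 244.4816) ✓

r = 10, L = 254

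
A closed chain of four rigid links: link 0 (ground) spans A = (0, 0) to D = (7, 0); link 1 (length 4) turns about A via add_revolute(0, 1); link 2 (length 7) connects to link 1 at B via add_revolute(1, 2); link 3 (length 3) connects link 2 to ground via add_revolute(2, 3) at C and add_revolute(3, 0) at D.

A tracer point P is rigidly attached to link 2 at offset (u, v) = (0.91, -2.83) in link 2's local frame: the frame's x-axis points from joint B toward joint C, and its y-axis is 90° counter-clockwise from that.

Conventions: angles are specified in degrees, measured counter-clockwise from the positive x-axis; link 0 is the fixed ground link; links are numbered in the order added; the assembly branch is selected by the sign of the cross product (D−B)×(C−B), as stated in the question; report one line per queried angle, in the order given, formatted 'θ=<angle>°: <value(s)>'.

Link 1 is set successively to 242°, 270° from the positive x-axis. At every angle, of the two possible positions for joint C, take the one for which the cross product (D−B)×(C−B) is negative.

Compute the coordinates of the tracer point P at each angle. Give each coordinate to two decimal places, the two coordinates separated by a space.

A=(0,0), D=(7.00,0)
θ=242°: B = A + 4.00·(cos242°, sin242°) = (-1.8779, -3.5318)
θ=242°: |BD| = 9.5546
θ=242°: circle(B,7.00) ∩ circle(D,3.00): a=6.8705, h=1.3401
θ=242°:   candidates: C₊=(4.0107,0.2530) cross=12.804; C₋=(5.0014,-2.2373) cross=-12.804
θ=242°:   branch - wants cross < 0 → take C=(5.0014,-2.2373) (cross=-12.804)
θ=242°: ex = (C−B)/|BC| = (0.9828,0.1849); ey = (-0.1849,0.9828)
θ=242°: P = B + 0.91·ex + -2.83·ey = (-0.4602,-6.1447)
θ=270°: B = A + 4.00·(cos270°, sin270°) = (-0.0000, -4.0000)
θ=270°: |BD| = 8.0623
θ=270°: circle(B,7.00) ∩ circle(D,3.00): a=6.5118, h=2.5683
θ=270°:   candidates: C₊=(4.3796,1.4607) cross=20.706; C₋=(6.9281,-2.9991) cross=-20.706
θ=270°:   branch - wants cross < 0 → take C=(6.9281,-2.9991) (cross=-20.706)
θ=270°: ex = (C−B)/|BC| = (0.9897,0.1430); ey = (-0.1430,0.9897)
θ=270°: P = B + 0.91·ex + -2.83·ey = (1.3053,-6.6708)

θ=242°: -0.46 -6.14
θ=270°: 1.31 -6.67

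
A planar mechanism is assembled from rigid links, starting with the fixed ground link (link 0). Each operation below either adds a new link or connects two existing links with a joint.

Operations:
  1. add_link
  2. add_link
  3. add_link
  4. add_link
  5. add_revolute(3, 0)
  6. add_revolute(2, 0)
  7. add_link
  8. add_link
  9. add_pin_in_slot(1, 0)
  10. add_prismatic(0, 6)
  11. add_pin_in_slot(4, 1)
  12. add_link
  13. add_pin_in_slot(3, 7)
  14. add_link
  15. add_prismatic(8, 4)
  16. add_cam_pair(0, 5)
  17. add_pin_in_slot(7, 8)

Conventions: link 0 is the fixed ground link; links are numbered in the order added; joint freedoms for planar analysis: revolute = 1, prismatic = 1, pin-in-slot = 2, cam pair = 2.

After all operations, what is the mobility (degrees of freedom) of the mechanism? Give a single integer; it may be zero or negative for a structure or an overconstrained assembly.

(L,J1,J2)=(1,0,0); link0 fixed
link1: (2,0,0)
link2: (3,0,0)
link3: (4,0,0)
link4: (5,0,0)
R 3-0 [J1]: (5,1,0)
R 2-0 [J1]: (5,2,0)
link5: (6,2,0)
link6: (7,2,0)
PS 1-0 [J2]: (7,2,1)
P 0-6 [J1]: (7,3,1)
PS 4-1 [J2]: (7,3,2)
link7: (8,3,2)
PS 3-7 [J2]: (8,3,3)
link8: (9,3,3)
P 8-4 [J1]: (9,4,3)
C 0-5 [J2]: (9,4,4)
PS 7-8 [J2]: (9,4,5)
Grübler: 3·8 − 2·4 − 5 = 11

M = 11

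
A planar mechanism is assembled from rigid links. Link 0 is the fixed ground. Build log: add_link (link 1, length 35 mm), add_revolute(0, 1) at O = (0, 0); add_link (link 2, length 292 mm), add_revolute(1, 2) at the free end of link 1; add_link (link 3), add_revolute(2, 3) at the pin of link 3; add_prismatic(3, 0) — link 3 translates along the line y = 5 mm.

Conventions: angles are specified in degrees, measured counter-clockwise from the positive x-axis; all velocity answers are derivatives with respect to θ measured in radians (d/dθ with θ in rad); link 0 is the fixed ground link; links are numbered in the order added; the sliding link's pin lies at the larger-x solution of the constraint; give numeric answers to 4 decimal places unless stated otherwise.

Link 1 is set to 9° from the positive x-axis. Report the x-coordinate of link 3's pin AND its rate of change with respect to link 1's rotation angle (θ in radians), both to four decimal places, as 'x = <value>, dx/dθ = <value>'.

geometry: r = 35 mm, L = 292 mm, e = 5 mm
crank pin P = (r cos θ, r sin θ) = (34.569092, 5.475206)
h = r sin θ − e = 5.475206 − 5 = 0.475206
x = r cos θ + √(L² − h²) = 34.569092 + 291.999613 = 326.568705
dx/dθ = −r sin θ − h·r cos θ/√(L² − h²) (θ in radians; h = 0.475206) = -5.531465

x = 326.5687, dx/dθ = -5.5315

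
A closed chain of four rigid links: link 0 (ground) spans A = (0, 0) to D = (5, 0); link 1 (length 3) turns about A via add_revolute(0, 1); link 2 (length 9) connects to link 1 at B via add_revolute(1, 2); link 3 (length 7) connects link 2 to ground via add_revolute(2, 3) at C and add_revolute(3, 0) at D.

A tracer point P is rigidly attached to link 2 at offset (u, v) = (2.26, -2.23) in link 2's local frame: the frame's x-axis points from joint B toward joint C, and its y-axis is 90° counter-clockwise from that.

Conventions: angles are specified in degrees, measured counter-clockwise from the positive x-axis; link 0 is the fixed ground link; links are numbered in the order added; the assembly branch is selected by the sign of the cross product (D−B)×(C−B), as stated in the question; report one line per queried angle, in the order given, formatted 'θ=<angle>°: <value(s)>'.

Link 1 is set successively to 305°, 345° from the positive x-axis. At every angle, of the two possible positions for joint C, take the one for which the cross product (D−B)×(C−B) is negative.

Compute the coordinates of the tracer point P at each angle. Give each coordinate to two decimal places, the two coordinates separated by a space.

A=(0,0), D=(5.00,0)
θ=305°: B = A + 3.00·(cos305°, sin305°) = (1.7207, -2.4575)
θ=305°: |BD| = 4.0979
θ=305°: circle(B,9.00) ∩ circle(D,7.00): a=5.9534, h=6.7496
θ=305°:   candidates: C₊=(2.4372,6.5140) cross=27.659; C₋=(10.5325,-4.2885) cross=-27.659
θ=305°:   branch - wants cross < 0 → take C=(10.5325,-4.2885) (cross=-27.659)
θ=305°: ex = (C−B)/|BC| = (0.9791,-0.2035); ey = (0.2035,0.9791)
θ=305°: P = B + 2.26·ex + -2.23·ey = (3.4798,-5.1006)
θ=345°: B = A + 3.00·(cos345°, sin345°) = (2.8978, -0.7765)
θ=345°: |BD| = 2.2410
θ=345°: circle(B,9.00) ∩ circle(D,7.00): a=8.2601, h=3.5737
θ=345°:   candidates: C₊=(9.4081,5.4377) cross=8.009; C₋=(11.8844,-1.2669) cross=-8.009
θ=345°:   branch - wants cross < 0 → take C=(11.8844,-1.2669) (cross=-8.009)
θ=345°: ex = (C−B)/|BC| = (0.9985,-0.0545); ey = (0.0545,0.9985)
θ=345°: P = B + 2.26·ex + -2.23·ey = (5.0329,-3.1263)

θ=305°: 3.48 -5.10
θ=345°: 5.03 -3.13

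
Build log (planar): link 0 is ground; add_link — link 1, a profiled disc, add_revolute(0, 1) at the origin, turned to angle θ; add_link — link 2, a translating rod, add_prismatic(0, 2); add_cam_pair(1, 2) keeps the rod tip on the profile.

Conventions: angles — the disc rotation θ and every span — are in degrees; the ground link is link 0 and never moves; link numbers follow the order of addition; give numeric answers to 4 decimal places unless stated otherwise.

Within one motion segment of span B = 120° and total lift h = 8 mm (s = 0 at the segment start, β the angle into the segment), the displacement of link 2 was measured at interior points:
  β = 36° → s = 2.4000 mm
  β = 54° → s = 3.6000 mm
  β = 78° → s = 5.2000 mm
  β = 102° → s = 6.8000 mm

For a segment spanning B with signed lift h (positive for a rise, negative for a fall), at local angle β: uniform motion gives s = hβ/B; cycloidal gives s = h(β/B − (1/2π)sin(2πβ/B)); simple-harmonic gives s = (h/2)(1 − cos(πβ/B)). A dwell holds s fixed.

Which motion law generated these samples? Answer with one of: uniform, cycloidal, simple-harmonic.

candidates at β/B = r: uniform s = h·r (linear in β); cycloidal s = h·(r − sin(2πr)/(2π)); simple-harmonic s = (h/2)(1 − cos(πr))
β=36°: printed 2.4000 | uniform 2.4000, cycloidal 1.1891, simple-harmonic 1.6489
β=54°: printed 3.6000 | uniform 3.6000, cycloidal 3.2065, simple-harmonic 3.3743
β=78°: printed 5.2000 | uniform 5.2000, cycloidal 6.2301, simple-harmonic 5.8160
β=102°: printed 6.8000 | uniform 6.8000, cycloidal 7.8301, simple-harmonic 7.5640
only one law matches every sample → uniform

uniform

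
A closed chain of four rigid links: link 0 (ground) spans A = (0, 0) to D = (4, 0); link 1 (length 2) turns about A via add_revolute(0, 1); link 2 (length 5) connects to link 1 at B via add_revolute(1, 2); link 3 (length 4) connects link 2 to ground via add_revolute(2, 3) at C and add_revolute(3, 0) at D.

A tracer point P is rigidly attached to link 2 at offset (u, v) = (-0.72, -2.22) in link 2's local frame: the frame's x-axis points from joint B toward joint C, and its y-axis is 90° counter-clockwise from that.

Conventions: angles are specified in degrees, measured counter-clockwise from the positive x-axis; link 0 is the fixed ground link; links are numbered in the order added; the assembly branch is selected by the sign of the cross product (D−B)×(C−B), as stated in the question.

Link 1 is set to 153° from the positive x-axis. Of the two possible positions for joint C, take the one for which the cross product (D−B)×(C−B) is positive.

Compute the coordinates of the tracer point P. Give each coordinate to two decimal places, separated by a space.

A=(0,0), D=(4.00,0)
B = A + 2.00·(cos153°, sin153°) = (-1.7820, 0.9080)
|BD| = 5.8529
circle(B,5.00) ∩ circle(D,4.00): a=3.6953, h=3.3682
  candidates: C₊=(2.3911,3.6621) cross=19.714; C₋=(1.3460,-2.9927) cross=-19.714
  branch + wants cross > 0 → take C=(2.3911,3.6621) (cross=19.714)
ex = (C−B)/|BC| = (0.8346,0.5508); ey = (-0.5508,0.8346)
P = B + -0.72·ex + -2.22·ey = (-1.1601,-1.3415)

-1.16 -1.34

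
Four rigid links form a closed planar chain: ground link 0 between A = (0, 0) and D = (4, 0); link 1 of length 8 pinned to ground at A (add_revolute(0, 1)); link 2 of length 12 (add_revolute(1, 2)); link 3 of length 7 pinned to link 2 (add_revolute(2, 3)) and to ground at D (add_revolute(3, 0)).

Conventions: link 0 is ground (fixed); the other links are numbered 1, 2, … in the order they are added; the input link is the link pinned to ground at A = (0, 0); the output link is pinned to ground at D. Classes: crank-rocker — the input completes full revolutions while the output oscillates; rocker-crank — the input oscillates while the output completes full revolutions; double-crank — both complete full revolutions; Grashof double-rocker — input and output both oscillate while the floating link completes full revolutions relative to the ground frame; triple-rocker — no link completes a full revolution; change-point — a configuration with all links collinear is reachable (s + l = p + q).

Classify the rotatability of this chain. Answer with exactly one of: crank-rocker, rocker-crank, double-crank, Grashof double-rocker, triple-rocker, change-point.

lengths: ground=4, input=8, coupler=12, output=7
sorted: s=4 (shortest), l=12 (longest), p+q=15
s + l = 16 vs p + q = 15
s + l > p + q → non-Grashof → no link fully rotates → triple-rocker

triple-rocker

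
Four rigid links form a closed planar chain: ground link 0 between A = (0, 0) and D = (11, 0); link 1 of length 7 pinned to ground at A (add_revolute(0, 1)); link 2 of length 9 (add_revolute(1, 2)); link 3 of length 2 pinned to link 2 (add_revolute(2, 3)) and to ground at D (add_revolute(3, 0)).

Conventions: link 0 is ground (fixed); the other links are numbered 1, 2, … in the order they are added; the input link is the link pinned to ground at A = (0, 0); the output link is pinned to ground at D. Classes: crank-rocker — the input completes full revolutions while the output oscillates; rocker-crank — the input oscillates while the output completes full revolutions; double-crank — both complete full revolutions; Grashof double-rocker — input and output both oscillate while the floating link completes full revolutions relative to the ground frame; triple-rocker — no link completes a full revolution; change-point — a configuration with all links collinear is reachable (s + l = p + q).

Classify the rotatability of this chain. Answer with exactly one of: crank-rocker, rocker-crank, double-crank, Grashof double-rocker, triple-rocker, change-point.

lengths: ground=11, input=7, coupler=9, output=2
sorted: s=2 (shortest), l=11 (longest), p+q=16
s + l = 13 vs p + q = 16
s + l < p + q (Grashof) with shortest = output link → rocker-crank

rocker-crank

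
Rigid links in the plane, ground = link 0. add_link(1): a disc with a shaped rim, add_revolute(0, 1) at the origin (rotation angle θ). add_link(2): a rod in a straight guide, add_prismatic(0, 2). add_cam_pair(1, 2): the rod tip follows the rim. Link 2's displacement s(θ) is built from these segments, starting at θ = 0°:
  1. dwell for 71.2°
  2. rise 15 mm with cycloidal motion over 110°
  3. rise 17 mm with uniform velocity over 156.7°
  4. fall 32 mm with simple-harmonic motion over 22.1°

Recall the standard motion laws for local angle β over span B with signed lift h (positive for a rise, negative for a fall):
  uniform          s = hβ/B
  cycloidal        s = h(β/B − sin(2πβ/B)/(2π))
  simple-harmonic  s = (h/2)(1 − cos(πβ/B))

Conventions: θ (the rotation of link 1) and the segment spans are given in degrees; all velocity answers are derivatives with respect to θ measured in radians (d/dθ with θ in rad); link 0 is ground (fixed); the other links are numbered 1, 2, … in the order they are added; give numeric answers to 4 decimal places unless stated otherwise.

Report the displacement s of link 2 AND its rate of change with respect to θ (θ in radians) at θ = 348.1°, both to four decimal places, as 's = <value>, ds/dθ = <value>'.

segment 1 (0° to 71.2°, dwell): s unchanged at 0.0000
segment 2 (71.2° to 181.2°, cycloidal, h = 15) is passed completely: s = 0.0000 + (15) = 15.0000
segment 3 (181.2° to 337.9°, uniform, h = 17) is passed completely: s = 15.0000 + (17) = 32.0000
θ = 348.1° falls in segment 4 (337.9° to 360°, simple-harmonic, h = -32): β = 348.1 − 337.9 = 10.2°, B = 22.1°; Δs = -32/2·(1 − cos(π·0.4615)) = -14.0714; s = 32.0000 − 14.0714 = 17.9286
velocity in seg [337.9°–360°] (simple-harmonic), θ in radians: β = 10.2° = 0.1780 rad, B = 22.1° = 0.3857 rad; ds/dθ = (πh/(2B)) sin(πβ/B) = (π·(-32)/(2·0.3857)) sin(π·0.4615) = -129.366586 mm/rad

s = 17.9286, ds/dθ = -129.3666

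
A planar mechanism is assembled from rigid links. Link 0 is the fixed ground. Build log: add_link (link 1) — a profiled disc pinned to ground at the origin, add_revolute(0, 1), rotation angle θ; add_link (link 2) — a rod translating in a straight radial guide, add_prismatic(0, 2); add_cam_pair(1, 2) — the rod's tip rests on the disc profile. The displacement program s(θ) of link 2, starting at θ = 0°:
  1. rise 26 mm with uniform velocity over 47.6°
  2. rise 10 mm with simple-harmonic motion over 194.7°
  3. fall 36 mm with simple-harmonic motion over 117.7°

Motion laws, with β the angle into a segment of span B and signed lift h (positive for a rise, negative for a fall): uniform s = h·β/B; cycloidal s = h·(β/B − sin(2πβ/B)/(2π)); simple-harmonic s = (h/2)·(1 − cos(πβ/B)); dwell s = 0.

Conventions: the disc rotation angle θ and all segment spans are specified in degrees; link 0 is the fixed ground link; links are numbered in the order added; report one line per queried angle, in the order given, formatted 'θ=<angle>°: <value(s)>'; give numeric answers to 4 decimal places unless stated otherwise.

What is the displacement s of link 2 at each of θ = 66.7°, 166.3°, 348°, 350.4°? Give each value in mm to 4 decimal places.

seg 1 [0°–47.6°] uniform, h=26: full span → s += 26 → s = 26.0000
seg 2 [47.6°–242.3°] simple-harmonic, h=10: θ=66.7° here. β=19.1, B=194.7. 10/2·(1 − cos(π·0.0981)) = 0.2356 → s = 26.2356
seg 2 [47.6°–242.3°] simple-harmonic, h=10: θ=166.3° here. β=118.7, B=194.7. 10/2·(1 − cos(π·0.6097)) = 6.6886 → s = 32.6886
seg 2 [47.6°–242.3°] simple-harmonic, h=10: full span → s += 10 → s = 36.0000
seg 3 [242.3°–360°] simple-harmonic, h=-36: θ=348° here. β=105.7, B=117.7. -36/2·(1 − cos(π·0.8980)) = -35.0845 → s = 0.9155
seg 3 [242.3°–360°] simple-harmonic, h=-36: θ=350.4° here. β=108.1, B=117.7. -36/2·(1 − cos(π·0.9184)) = -35.4123 → s = 0.5877

θ=66.7°: 26.2356
θ=166.3°: 32.6886
θ=348°: 0.9155
θ=350.4°: 0.5877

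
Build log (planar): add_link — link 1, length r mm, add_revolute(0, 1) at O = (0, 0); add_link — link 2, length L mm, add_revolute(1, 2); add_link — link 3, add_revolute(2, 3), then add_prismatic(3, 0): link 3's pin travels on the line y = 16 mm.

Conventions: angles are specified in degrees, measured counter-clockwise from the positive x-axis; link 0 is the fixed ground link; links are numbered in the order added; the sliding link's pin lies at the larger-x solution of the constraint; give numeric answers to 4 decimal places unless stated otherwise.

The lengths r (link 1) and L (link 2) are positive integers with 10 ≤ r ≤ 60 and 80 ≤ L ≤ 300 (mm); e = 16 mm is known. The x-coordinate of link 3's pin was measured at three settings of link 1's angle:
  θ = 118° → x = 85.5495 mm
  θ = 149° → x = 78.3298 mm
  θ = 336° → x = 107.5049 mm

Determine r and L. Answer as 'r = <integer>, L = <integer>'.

constraint per measurement: (x − r cos θ)² + (r sin θ − e)² = L²
subtracting the θ₁ and θ₂ equations cancels the r² and L² terms:
r = (x₁² − x₂²) / (2[(x₁cos θ₁ + e sin θ₁) − (x₂cos θ₂ + e sin θ₂)]) = 18.0002 → r = 18
L² = (x₁ − r cos θ₁)² + (r sin θ₁ − e)² = 8836.0092 → L = 94.0000 → L = 94
check at θ₃=336°: x = 107.5049 (printed 107.5049) ✓

r = 18, L = 94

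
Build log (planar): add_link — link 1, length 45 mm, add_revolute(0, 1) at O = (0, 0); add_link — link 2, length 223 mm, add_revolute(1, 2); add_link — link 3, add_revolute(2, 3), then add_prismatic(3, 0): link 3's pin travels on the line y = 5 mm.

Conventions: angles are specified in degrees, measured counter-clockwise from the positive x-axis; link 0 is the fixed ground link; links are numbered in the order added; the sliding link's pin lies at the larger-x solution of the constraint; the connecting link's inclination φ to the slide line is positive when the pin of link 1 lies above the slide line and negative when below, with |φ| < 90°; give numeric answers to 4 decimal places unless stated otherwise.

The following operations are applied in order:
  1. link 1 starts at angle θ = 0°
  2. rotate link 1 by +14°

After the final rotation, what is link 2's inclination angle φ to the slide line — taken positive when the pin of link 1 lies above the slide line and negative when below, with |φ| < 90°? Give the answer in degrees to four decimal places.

geometry: r = 45 mm, L = 223 mm, e = 5 mm; θ starts at 0°
rotate link 1 by +14°: θ ← 0° +14° = 14°
h = r sin θ − e = 10.886485 − 5 = 5.886485
sin φ = h / L = 5.886485 / 223 = 0.02639680
φ = arcsin(0.02639680) = 1.512601°

1.5126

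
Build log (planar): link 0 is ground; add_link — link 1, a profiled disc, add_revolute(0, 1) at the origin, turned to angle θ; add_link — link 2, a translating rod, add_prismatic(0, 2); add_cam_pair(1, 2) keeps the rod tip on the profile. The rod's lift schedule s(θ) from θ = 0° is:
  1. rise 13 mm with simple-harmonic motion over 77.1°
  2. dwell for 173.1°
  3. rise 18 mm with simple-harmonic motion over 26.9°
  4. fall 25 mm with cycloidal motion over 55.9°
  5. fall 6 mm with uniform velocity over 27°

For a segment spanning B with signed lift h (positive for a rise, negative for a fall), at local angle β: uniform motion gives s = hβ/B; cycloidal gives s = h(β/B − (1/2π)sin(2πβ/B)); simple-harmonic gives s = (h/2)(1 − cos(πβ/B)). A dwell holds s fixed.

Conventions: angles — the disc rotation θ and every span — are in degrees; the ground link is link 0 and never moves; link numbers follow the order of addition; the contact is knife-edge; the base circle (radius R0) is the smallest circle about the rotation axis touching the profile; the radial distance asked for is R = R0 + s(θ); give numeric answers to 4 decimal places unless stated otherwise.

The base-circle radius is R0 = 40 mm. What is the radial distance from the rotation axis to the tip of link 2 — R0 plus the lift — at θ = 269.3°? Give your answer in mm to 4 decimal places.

seg 1 [0°–77.1°] simple-harmonic, h=13: full span → s += 13 → s = 13.0000
seg 2 [77.1°–250.2°] dwell: s stays 13.0000
seg 3 [250.2°–277.1°] simple-harmonic, h=18: θ=269.3° here. β=19.1, B=26.9. 18/2·(1 − cos(π·0.7100)) = 14.5170 → s = 27.5170
R = R0 + s = 40 + 27.5170 = 67.5170

67.5170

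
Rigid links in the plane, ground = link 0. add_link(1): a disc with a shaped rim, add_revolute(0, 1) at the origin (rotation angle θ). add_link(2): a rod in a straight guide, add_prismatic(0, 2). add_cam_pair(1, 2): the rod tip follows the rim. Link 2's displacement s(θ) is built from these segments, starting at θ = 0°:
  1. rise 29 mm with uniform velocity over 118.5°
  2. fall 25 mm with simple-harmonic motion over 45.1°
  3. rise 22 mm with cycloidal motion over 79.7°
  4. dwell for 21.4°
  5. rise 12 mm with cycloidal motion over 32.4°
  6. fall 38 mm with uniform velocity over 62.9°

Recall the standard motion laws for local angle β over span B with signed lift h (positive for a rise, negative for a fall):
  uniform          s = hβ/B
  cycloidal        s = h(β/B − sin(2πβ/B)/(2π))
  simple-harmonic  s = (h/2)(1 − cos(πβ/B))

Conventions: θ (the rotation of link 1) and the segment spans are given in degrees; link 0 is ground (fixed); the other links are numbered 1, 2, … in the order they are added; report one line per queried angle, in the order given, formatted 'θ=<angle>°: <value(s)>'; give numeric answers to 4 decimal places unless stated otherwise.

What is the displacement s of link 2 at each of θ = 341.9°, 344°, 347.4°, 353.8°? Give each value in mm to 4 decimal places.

segment 1 (0° to 118.5°, uniform, h = 29) is passed completely: s = 0.0000 + (29) = 29.0000
segment 2 (118.5° to 163.6°, simple-harmonic, h = -25) is passed completely: s = 29.0000 + (-25) = 4.0000
segment 3 (163.6° to 243.3°, cycloidal, h = 22) is passed completely: s = 4.0000 + (22) = 26.0000
segment 4 (243.3° to 264.7°, dwell): s unchanged at 26.0000
segment 5 (264.7° to 297.1°, cycloidal, h = 12) is passed completely: s = 26.0000 + (12) = 38.0000
θ = 341.9° falls in segment 6 (297.1° to 360°, uniform, h = -38): β = 341.9 − 297.1 = 44.8°, B = 62.9°; Δs = -38·44.8/62.9 = -27.0652; s = 38.0000 − 27.0652 = 10.9348
θ = 344° falls in segment 6 (297.1° to 360°, uniform, h = -38): β = 344 − 297.1 = 46.9°, B = 62.9°; Δs = -38·46.9/62.9 = -28.3339; s = 38.0000 − 28.3339 = 9.6661
θ = 347.4° falls in segment 6 (297.1° to 360°, uniform, h = -38): β = 347.4 − 297.1 = 50.3°, B = 62.9°; Δs = -38·50.3/62.9 = -30.3879; s = 38.0000 − 30.3879 = 7.6121
θ = 353.8° falls in segment 6 (297.1° to 360°, uniform, h = -38): β = 353.8 − 297.1 = 56.7°, B = 62.9°; Δs = -38·56.7/62.9 = -34.2544; s = 38.0000 − 34.2544 = 3.7456

θ=341.9°: 10.9348
θ=344°: 9.6661
θ=347.4°: 7.6121
θ=353.8°: 3.7456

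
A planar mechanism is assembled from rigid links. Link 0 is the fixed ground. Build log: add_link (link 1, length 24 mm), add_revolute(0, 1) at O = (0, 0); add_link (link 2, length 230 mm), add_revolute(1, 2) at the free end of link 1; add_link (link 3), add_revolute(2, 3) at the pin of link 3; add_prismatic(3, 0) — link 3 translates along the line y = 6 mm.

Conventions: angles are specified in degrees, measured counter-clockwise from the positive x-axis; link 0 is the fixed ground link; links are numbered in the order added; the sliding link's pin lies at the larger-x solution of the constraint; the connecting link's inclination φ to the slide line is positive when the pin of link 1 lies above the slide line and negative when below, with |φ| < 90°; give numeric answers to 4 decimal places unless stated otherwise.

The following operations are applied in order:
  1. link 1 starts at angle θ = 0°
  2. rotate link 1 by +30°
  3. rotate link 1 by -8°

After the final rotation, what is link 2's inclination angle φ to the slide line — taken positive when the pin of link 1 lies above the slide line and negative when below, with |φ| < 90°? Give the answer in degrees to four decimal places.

geometry: r = 24 mm, L = 230 mm, e = 6 mm; θ starts at 0°
rotate link 1 by +30°: θ ← 0° +30° = 30°
rotate link 1 by -8°: θ ← 30° -8° = 22°
h = r sin θ − e = 8.990558 − 6 = 2.990558
sin φ = h / L = 2.990558 / 230 = 0.01300243
φ = arcsin(0.01300243) = 0.745005°

0.7450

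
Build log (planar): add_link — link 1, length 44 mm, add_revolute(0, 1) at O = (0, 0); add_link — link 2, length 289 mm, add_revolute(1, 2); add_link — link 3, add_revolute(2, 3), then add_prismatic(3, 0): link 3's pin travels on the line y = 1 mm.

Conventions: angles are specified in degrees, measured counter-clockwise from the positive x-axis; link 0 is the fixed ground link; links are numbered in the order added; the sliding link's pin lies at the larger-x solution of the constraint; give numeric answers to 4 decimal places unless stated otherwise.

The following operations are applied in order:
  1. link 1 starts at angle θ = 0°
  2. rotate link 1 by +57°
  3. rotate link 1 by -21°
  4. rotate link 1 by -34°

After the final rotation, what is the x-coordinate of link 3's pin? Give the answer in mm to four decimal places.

geometry: r = 44 mm, L = 289 mm, e = 1 mm; θ starts at 0°
rotate link 1 by +57°: θ ← 0° +57° = 57°
rotate link 1 by -21°: θ ← 57° -21° = 36°
rotate link 1 by -34°: θ ← 36° -34° = 2°
crank pin P = (r cos θ, r sin θ) = (43.973196, 1.535578)
h = r sin θ − e = 1.535578 − 1 = 0.535578
x = r cos θ + √(L² − h²) = 43.973196 + 288.999504 = 332.972700

332.9727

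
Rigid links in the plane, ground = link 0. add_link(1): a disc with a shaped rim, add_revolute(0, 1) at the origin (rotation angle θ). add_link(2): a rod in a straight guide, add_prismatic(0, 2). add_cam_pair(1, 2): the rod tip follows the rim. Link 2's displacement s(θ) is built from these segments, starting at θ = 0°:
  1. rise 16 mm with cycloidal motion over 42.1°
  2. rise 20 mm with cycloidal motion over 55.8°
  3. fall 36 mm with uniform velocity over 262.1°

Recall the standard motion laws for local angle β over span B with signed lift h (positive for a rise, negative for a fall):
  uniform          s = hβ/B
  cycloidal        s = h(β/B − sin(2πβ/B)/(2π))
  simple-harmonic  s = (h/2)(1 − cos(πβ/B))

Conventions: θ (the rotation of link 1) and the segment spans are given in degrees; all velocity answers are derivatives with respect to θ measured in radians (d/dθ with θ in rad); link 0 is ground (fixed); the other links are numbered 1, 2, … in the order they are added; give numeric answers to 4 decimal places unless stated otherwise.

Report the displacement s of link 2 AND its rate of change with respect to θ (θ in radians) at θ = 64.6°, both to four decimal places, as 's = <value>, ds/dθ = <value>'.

segment 1 (0° to 42.1°, cycloidal, h = 16) is passed completely: s = 0.0000 + (16) = 16.0000
θ = 64.6° falls in segment 2 (42.1° to 97.9°, cycloidal, h = 20): β = 64.6 − 42.1 = 22.5°, B = 55.8°; Δs = 20·(0.4032 − sin(2π·0.4032)/(2π)) = 6.2461; s = 16.0000 + 6.2461 = 22.2461
velocity in seg [42.1°–97.9°] (cycloidal), θ in radians: β = 22.5° = 0.3927 rad, B = 55.8° = 0.9739 rad; ds/dθ = (h/B)(1 − cos(2πβ/B)) = (20/0.9739)(1 − cos(2π·0.4032)) = 37.391420 mm/rad

s = 22.2461, ds/dθ = 37.3914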